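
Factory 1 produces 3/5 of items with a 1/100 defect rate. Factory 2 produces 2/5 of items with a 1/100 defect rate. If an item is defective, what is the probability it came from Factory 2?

Using Bayes' theorem:
P(F1) = 3/5, P(D|F1) = 1/100
P(F2) = 2/5, P(D|F2) = 1/100
P(D) = P(D|F1)P(F1) + P(D|F2)P(F2)
     = \frac{1}{100}
P(F2|D) = P(D|F2)P(F2) / P(D)
= \frac{2}{5}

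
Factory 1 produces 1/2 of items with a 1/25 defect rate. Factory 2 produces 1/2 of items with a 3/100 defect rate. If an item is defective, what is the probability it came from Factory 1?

Using Bayes' theorem:
P(F1) = 1/2, P(D|F1) = 1/25
P(F2) = 1/2, P(D|F2) = 3/100
P(D) = P(D|F1)P(F1) + P(D|F2)P(F2)
     = \frac{7}{200}
P(F1|D) = P(D|F1)P(F1) / P(D)
= \frac{4}{7}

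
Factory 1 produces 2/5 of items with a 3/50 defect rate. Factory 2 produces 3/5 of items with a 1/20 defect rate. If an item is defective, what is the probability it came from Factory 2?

Using Bayes' theorem:
P(F1) = 2/5, P(D|F1) = 3/50
P(F2) = 3/5, P(D|F2) = 1/20
P(D) = P(D|F1)P(F1) + P(D|F2)P(F2)
     = \frac{27}{500}
P(F2|D) = P(D|F2)P(F2) / P(D)
= \frac{5}{9}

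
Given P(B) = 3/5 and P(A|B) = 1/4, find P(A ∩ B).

By definition, P(A|B) = P(A ∩ B) / P(B)
So P(A ∩ B) = P(A|B) × P(B)
= 1/4 × 3/5
= 3/20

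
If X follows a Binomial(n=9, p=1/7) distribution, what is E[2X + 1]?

For X ~ Binomial(n=9, p=1/7):
E[X] = \frac{9}{7}
E[2X + 1] = 2 × E[X] + 1 = \frac{25}{7}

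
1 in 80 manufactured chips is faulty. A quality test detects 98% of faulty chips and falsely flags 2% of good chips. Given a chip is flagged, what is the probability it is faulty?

Let D = the rare event, + = positive/flagged.
P(D) = 1/80
P(+|D) = 98/100 = 49/50
P(+|D') = 2/100 = 1/50
P(+) = P(+|D)P(D) + P(+|D')P(D')
     = \frac{49}{50} × \frac{1}{80} + \frac{1}{50} × \frac{79}{80}
     = \frac{4}{125}
P(D|+) = P(+|D)P(D)/P(+) = \frac{49}{128}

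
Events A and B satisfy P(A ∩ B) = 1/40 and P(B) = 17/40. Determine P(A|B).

P(A|B) = P(A ∩ B) / P(B)
= (1/40) / (17/40)
= 1/17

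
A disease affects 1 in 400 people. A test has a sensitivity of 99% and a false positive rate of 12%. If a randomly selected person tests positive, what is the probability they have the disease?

Let D = the rare event, + = positive/flagged.
P(D) = 1/400
P(+|D) = 99/100
P(+|D') = 12/100 = 3/25
P(+) = P(+|D)P(D) + P(+|D')P(D')
     = \frac{99}{100} × \frac{1}{400} + \frac{3}{25} × \frac{399}{400}
     = \frac{4887}{40000}
P(D|+) = P(+|D)P(D)/P(+) = \frac{11}{543}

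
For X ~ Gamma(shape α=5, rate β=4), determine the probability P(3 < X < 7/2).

P(3 < X < 7/2) = ∫_{3}^{7/2} f(x) dx
where f(x) = \frac{128 x^{4} e^{- 4 x}}{3}
= \frac{-2171 + 1237 e^{2}}{e^{14}}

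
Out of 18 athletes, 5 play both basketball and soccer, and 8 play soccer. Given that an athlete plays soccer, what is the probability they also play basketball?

P(A ∩ B) = 5/18
P(B) = 8/18 = 4/9
P(A|B) = P(A ∩ B) / P(B) = (5/18) / (4/9) = 5/8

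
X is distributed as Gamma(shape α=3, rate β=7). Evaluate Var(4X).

For X ~ Gamma(shape α=3, rate β=7):
Var(X) = \frac{3}{49}
Var(4X) = (4)² × Var(X) = 16 × \frac{3}{49} = \frac{48}{49}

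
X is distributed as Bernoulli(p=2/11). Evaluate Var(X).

For X ~ Bernoulli(p=2/11):
Var(X) = \frac{18}{121}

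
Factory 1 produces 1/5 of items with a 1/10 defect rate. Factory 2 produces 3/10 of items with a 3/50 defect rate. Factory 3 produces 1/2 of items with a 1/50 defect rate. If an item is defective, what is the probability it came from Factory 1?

Using Bayes' theorem:
P(F1) = 1/5, P(D|F1) = 1/10
P(F2) = 3/10, P(D|F2) = 3/50
P(F3) = 1/2, P(D|F3) = 1/50
P(D) = P(D|F1)P(F1) + P(D|F2)P(F2) + P(D|F3)P(F3)
     = \frac{6}{125}
P(F1|D) = P(D|F1)P(F1) / P(D)
= \frac{5}{12}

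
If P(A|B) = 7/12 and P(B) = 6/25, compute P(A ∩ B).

By definition, P(A|B) = P(A ∩ B) / P(B)
So P(A ∩ B) = P(A|B) × P(B)
= 7/12 × 6/25
= 7/50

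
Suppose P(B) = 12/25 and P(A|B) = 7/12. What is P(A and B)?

By definition, P(A|B) = P(A ∩ B) / P(B)
So P(A ∩ B) = P(A|B) × P(B)
= 7/12 × 12/25
= 7/25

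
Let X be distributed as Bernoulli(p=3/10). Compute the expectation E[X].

For X ~ Bernoulli(p=3/10), the expected value is:
E[X] = \frac{3}{10}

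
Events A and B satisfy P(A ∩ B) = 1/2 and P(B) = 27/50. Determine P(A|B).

P(A|B) = P(A ∩ B) / P(B)
= (1/2) / (27/50)
= 25/27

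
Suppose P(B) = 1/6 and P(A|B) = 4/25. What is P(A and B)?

By definition, P(A|B) = P(A ∩ B) / P(B)
So P(A ∩ B) = P(A|B) × P(B)
= 4/25 × 1/6
= 2/75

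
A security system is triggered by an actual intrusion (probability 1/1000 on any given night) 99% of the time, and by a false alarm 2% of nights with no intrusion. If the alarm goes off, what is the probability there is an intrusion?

Let D = the rare event, + = positive/flagged.
P(D) = 1/1000
P(+|D) = 99/100
P(+|D') = 2/100 = 1/50
P(+) = P(+|D)P(D) + P(+|D')P(D')
     = \frac{99}{100} × \frac{1}{1000} + \frac{1}{50} × \frac{999}{1000}
     = \frac{2097}{100000}
P(D|+) = P(+|D)P(D)/P(+) = \frac{11}{233}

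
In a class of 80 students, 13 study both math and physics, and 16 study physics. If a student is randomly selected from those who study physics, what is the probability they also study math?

P(A ∩ B) = 13/80
P(B) = 16/80 = 1/5
P(A|B) = P(A ∩ B) / P(B) = (13/80) / (1/5) = 13/16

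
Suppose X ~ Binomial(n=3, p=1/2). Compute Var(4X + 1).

For X ~ Binomial(n=3, p=1/2):
Var(X) = \frac{3}{4}
Var(4X + 1) = (4)² × Var(X) = 16 × \frac{3}{4} = 12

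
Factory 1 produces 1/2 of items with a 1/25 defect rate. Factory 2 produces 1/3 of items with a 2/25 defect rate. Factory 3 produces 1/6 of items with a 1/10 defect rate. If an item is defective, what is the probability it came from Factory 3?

Using Bayes' theorem:
P(F1) = 1/2, P(D|F1) = 1/25
P(F2) = 1/3, P(D|F2) = 2/25
P(F3) = 1/6, P(D|F3) = 1/10
P(D) = P(D|F1)P(F1) + P(D|F2)P(F2) + P(D|F3)P(F3)
     = \frac{19}{300}
P(F3|D) = P(D|F3)P(F3) / P(D)
= \frac{5}{19}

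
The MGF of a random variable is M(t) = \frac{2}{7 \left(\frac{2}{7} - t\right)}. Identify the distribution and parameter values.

The MGF M(t) = \frac{2}{7 \left(\frac{2}{7} - t\right)} is the standard form for the Exponential distribution.
Comparing with the known MGF formula identifies: Exponential(rate λ=2/7)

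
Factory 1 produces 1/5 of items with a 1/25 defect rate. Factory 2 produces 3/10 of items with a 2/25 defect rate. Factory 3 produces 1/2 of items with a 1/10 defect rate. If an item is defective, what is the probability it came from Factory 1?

Using Bayes' theorem:
P(F1) = 1/5, P(D|F1) = 1/25
P(F2) = 3/10, P(D|F2) = 2/25
P(F3) = 1/2, P(D|F3) = 1/10
P(D) = P(D|F1)P(F1) + P(D|F2)P(F2) + P(D|F3)P(F3)
     = \frac{41}{500}
P(F1|D) = P(D|F1)P(F1) / P(D)
= \frac{4}{41}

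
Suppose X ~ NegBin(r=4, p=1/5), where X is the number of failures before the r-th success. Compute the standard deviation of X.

For X ~ NegBin(r=4, p=1/5), where X is the number of failures before the r-th success:
Var(X) = 80
SD(X) = √(Var(X)) = √(80) = 4 \sqrt{5}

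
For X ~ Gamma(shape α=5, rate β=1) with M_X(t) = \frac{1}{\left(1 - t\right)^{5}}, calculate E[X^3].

To find E[X^3], compute M^(3)(0):
M^(1)(t) = \frac{5}{\left(1 - t\right)^{6}}
M^(2)(t) = \frac{30}{\left(1 - t\right)^{7}}
M^(3)(t) = \frac{210}{\left(1 - t\right)^{8}}
M^(3)(0) = 210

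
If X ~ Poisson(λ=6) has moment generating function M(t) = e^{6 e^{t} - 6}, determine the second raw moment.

To find E[X^2], compute M^(2)(0):
M^(1)(t) = 6 e^{t} e^{6 e^{t} - 6}
M^(2)(t) = 36 e^{2 t} e^{6 e^{t} - 6} + 6 e^{t} e^{6 e^{t} - 6}
M^(2)(0) = 42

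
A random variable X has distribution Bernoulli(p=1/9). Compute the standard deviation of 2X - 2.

For X ~ Bernoulli(p=1/9):
Var(X) = \frac{8}{81}
SD(X) = √(Var(X)) = √(\frac{8}{81}) = \frac{2 \sqrt{2}}{9}
SD(2X - 2) = |2| × SD(X) = 2 × \frac{2 \sqrt{2}}{9} = \frac{4 \sqrt{2}}{9}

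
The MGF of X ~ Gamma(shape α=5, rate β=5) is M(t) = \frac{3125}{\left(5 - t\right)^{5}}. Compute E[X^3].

To find E[X^3], compute M^(3)(0):
M^(1)(t) = \frac{15625}{\left(5 - t\right)^{6}}
M^(2)(t) = \frac{93750}{\left(5 - t\right)^{7}}
M^(3)(t) = \frac{656250}{\left(5 - t\right)^{8}}
M^(3)(0) = \frac{42}{25}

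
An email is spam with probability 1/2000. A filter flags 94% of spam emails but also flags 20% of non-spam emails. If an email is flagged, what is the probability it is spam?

Let D = the rare event, + = positive/flagged.
P(D) = 1/2000
P(+|D) = 94/100 = 47/50
P(+|D') = 20/100 = 1/5
P(+) = P(+|D)P(D) + P(+|D')P(D')
     = \frac{47}{50} × \frac{1}{2000} + \frac{1}{5} × \frac{1999}{2000}
     = \frac{20037}{100000}
P(D|+) = P(+|D)P(D)/P(+) = \frac{47}{20037}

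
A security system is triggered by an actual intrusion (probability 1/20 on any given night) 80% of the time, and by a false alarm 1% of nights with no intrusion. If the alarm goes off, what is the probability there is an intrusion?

Let D = the rare event, + = positive/flagged.
P(D) = 1/20
P(+|D) = 80/100 = 4/5
P(+|D') = 1/100
P(+) = P(+|D)P(D) + P(+|D')P(D')
     = \frac{4}{5} × \frac{1}{20} + \frac{1}{100} × \frac{19}{20}
     = \frac{99}{2000}
P(D|+) = P(+|D)P(D)/P(+) = \frac{80}{99}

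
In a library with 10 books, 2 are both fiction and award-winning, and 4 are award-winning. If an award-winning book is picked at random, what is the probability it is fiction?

P(A ∩ B) = 2/10 = 1/5
P(B) = 4/10 = 2/5
P(A|B) = P(A ∩ B) / P(B) = (1/5) / (2/5) = 1/2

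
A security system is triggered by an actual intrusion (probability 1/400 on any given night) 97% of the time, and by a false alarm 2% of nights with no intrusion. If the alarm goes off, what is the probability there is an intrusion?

Let D = the rare event, + = positive/flagged.
P(D) = 1/400
P(+|D) = 97/100
P(+|D') = 2/100 = 1/50
P(+) = P(+|D)P(D) + P(+|D')P(D')
     = \frac{97}{100} × \frac{1}{400} + \frac{1}{50} × \frac{399}{400}
     = \frac{179}{8000}
P(D|+) = P(+|D)P(D)/P(+) = \frac{97}{895}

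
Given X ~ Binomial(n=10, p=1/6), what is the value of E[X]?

For X ~ Binomial(n=10, p=1/6), the expected value is:
E[X] = \frac{5}{3}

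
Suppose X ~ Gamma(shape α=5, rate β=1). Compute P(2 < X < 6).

P(2 < X < 6) = ∫_{2}^{6} f(x) dx
where f(x) = \frac{x^{4} e^{- x}}{24}
= \frac{-115 + 7 e^{4}}{e^{6}}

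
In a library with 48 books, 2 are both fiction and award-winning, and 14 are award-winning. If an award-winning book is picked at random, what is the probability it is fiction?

P(A ∩ B) = 2/48 = 1/24
P(B) = 14/48 = 7/24
P(A|B) = P(A ∩ B) / P(B) = (1/24) / (7/24) = 1/7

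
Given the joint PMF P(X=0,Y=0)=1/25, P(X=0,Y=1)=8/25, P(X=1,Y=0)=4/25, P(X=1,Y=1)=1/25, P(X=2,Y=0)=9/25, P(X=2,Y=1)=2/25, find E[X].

First find marginal of X:
P(X=0) = 9/25
P(X=1) = 1/5
P(X=2) = 11/25
E[X] = 0 × 9/25 + 1 × 1/5 + 2 × 11/25 = 27/25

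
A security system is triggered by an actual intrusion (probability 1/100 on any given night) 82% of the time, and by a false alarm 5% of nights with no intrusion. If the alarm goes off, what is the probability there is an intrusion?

Let D = the rare event, + = positive/flagged.
P(D) = 1/100
P(+|D) = 82/100 = 41/50
P(+|D') = 5/100 = 1/20
P(+) = P(+|D)P(D) + P(+|D')P(D')
     = \frac{41}{50} × \frac{1}{100} + \frac{1}{20} × \frac{99}{100}
     = \frac{577}{10000}
P(D|+) = P(+|D)P(D)/P(+) = \frac{82}{577}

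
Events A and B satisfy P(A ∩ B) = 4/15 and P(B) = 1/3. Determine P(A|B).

P(A|B) = P(A ∩ B) / P(B)
= (4/15) / (1/3)
= 4/5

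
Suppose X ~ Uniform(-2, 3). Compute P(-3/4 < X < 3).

P(-3/4 < X < 3) = ∫_{-3/4}^{3} f(x) dx
where f(x) = \frac{1}{5}
= \frac{3}{4}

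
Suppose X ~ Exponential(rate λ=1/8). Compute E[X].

For X ~ Exponential(rate λ=1/8), the expected value is:
E[X] = 8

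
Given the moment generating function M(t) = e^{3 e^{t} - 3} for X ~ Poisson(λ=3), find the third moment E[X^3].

To find E[X^3], compute M^(3)(0):
M^(1)(t) = 3 e^{t} e^{3 e^{t} - 3}
M^(2)(t) = 9 e^{2 t} e^{3 e^{t} - 3} + 3 e^{t} e^{3 e^{t} - 3}
M^(3)(t) = 27 e^{3 t} e^{3 e^{t} - 3} + 27 e^{2 t} e^{3 e^{t} - 3} + 3 e^{t} e^{3 e^{t} - 3}
M^(3)(0) = 57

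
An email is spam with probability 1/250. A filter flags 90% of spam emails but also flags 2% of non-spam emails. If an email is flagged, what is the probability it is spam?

Let D = the rare event, + = positive/flagged.
P(D) = 1/250
P(+|D) = 90/100 = 9/10
P(+|D') = 2/100 = 1/50
P(+) = P(+|D)P(D) + P(+|D')P(D')
     = \frac{9}{10} × \frac{1}{250} + \frac{1}{50} × \frac{249}{250}
     = \frac{147}{6250}
P(D|+) = P(+|D)P(D)/P(+) = \frac{15}{98}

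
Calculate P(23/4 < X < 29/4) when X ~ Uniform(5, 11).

P(23/4 < X < 29/4) = ∫_{23/4}^{29/4} f(x) dx
where f(x) = \frac{1}{6}
= \frac{1}{4}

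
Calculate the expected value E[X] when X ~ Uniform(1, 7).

For X ~ Uniform(1, 7), the expected value is:
E[X] = 4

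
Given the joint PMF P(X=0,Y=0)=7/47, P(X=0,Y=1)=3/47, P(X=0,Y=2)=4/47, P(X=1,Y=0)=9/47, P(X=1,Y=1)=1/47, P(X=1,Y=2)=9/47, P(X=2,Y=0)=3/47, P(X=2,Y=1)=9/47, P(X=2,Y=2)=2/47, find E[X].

First find marginal of X:
P(X=0) = 14/47
P(X=1) = 19/47
P(X=2) = 14/47
E[X] = 0 × 14/47 + 1 × 19/47 + 2 × 14/47 = 1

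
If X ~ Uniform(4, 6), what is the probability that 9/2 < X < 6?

P(9/2 < X < 6) = ∫_{9/2}^{6} f(x) dx
where f(x) = \frac{1}{2}
= \frac{3}{4}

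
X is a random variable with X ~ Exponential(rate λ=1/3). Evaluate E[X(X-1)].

E[X(X-1)] = E[X² - X] = E[X²] - E[X]
E[X] = 3
E[X²] = Var(X) + (E[X])² = 9 + (3)² = 18
E[X(X-1)] = 18 - 3 = 15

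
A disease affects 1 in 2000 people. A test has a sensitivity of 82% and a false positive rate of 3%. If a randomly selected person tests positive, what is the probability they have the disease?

Let D = the rare event, + = positive/flagged.
P(D) = 1/2000
P(+|D) = 82/100 = 41/50
P(+|D') = 3/100
P(+) = P(+|D)P(D) + P(+|D')P(D')
     = \frac{41}{50} × \frac{1}{2000} + \frac{3}{100} × \frac{1999}{2000}
     = \frac{6079}{200000}
P(D|+) = P(+|D)P(D)/P(+) = \frac{82}{6079}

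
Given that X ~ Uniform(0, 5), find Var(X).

For X ~ Uniform(0, 5):
Var(X) = \frac{25}{12}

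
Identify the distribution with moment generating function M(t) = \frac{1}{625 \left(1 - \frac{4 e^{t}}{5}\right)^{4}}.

The MGF M(t) = \frac{1}{625 \left(1 - \frac{4 e^{t}}{5}\right)^{4}} is the standard form for the NegativeBinomial distribution.
Comparing with the known MGF formula identifies: NegBin(r=4, p=1/5), X = failures before r-th success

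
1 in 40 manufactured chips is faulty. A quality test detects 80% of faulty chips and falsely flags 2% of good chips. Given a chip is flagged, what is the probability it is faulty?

Let D = the rare event, + = positive/flagged.
P(D) = 1/40
P(+|D) = 80/100 = 4/5
P(+|D') = 2/100 = 1/50
P(+) = P(+|D)P(D) + P(+|D')P(D')
     = \frac{4}{5} × \frac{1}{40} + \frac{1}{50} × \frac{39}{40}
     = \frac{79}{2000}
P(D|+) = P(+|D)P(D)/P(+) = \frac{40}{79}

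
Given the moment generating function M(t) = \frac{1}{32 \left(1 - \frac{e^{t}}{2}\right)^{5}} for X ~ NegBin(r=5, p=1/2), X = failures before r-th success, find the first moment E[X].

To find E[X], compute M^(1)(0):
M^(1)(t) = \frac{5 e^{t}}{64 \left(1 - \frac{e^{t}}{2}\right)^{6}}
M^(1)(0) = 5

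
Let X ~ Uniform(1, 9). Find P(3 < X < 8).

P(3 < X < 8) = ∫_{3}^{8} f(x) dx
where f(x) = \frac{1}{8}
= \frac{5}{8}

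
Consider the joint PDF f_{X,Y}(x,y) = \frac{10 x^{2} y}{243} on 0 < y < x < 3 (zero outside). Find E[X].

f_X(x) = ∫_0^x \frac{10 x^{2} y}{243} dy = \frac{5 x^{4}}{243}
E[X] = ∫_0^3 x × (\frac{5 x^{4}}{243}) dx = \frac{5}{2}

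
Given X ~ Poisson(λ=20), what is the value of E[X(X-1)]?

E[X(X-1)] = E[X² - X] = E[X²] - E[X]
E[X] = 20
E[X²] = Var(X) + (E[X])² = 20 + (20)² = 420
E[X(X-1)] = 420 - 20 = 400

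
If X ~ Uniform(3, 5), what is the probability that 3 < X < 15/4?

P(3 < X < 15/4) = ∫_{3}^{15/4} f(x) dx
where f(x) = \frac{1}{2}
= \frac{3}{8}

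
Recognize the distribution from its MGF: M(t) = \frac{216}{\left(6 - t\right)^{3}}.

The MGF M(t) = \frac{216}{\left(6 - t\right)^{3}} is the standard form for the Gamma distribution.
Comparing with the known MGF formula identifies: Gamma(shape α=3, rate β=6)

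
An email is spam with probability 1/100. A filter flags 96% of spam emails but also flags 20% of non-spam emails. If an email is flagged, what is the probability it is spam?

Let D = the rare event, + = positive/flagged.
P(D) = 1/100
P(+|D) = 96/100 = 24/25
P(+|D') = 20/100 = 1/5
P(+) = P(+|D)P(D) + P(+|D')P(D')
     = \frac{24}{25} × \frac{1}{100} + \frac{1}{5} × \frac{99}{100}
     = \frac{519}{2500}
P(D|+) = P(+|D)P(D)/P(+) = \frac{8}{173}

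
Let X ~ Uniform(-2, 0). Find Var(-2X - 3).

For X ~ Uniform(-2, 0):
Var(X) = \frac{1}{3}
Var(-2X - 3) = (-2)² × Var(X) = 4 × \frac{1}{3} = \frac{4}{3}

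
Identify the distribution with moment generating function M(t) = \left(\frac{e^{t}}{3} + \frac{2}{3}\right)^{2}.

The MGF M(t) = \left(\frac{e^{t}}{3} + \frac{2}{3}\right)^{2} is the standard form for the Binomial distribution.
Comparing with the known MGF formula identifies: Binomial(n=2, p=1/3)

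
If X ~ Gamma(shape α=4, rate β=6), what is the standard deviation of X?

For X ~ Gamma(shape α=4, rate β=6):
Var(X) = \frac{1}{9}
SD(X) = √(Var(X)) = √(\frac{1}{9}) = \frac{1}{3}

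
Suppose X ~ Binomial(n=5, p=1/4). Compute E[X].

For X ~ Binomial(n=5, p=1/4), the expected value is:
E[X] = \frac{5}{4}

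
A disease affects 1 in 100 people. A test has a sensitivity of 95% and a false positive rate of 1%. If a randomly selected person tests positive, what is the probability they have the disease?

Let D = the rare event, + = positive/flagged.
P(D) = 1/100
P(+|D) = 95/100 = 19/20
P(+|D') = 1/100
P(+) = P(+|D)P(D) + P(+|D')P(D')
     = \frac{19}{20} × \frac{1}{100} + \frac{1}{100} × \frac{99}{100}
     = \frac{97}{5000}
P(D|+) = P(+|D)P(D)/P(+) = \frac{95}{194}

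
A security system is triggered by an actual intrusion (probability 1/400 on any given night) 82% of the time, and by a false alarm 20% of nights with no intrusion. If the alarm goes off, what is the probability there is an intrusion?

Let D = the rare event, + = positive/flagged.
P(D) = 1/400
P(+|D) = 82/100 = 41/50
P(+|D') = 20/100 = 1/5
P(+) = P(+|D)P(D) + P(+|D')P(D')
     = \frac{41}{50} × \frac{1}{400} + \frac{1}{5} × \frac{399}{400}
     = \frac{4031}{20000}
P(D|+) = P(+|D)P(D)/P(+) = \frac{41}{4031}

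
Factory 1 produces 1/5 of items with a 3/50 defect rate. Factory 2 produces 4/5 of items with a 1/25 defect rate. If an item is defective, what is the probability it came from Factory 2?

Using Bayes' theorem:
P(F1) = 1/5, P(D|F1) = 3/50
P(F2) = 4/5, P(D|F2) = 1/25
P(D) = P(D|F1)P(F1) + P(D|F2)P(F2)
     = \frac{11}{250}
P(F2|D) = P(D|F2)P(F2) / P(D)
= \frac{8}{11}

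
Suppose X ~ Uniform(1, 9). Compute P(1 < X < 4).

P(1 < X < 4) = ∫_{1}^{4} f(x) dx
where f(x) = \frac{1}{8}
= \frac{3}{8}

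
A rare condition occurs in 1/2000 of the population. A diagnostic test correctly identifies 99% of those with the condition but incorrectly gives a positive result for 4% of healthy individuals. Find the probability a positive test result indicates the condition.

Let D = the rare event, + = positive/flagged.
P(D) = 1/2000
P(+|D) = 99/100
P(+|D') = 4/100 = 1/25
P(+) = P(+|D)P(D) + P(+|D')P(D')
     = \frac{99}{100} × \frac{1}{2000} + \frac{1}{25} × \frac{1999}{2000}
     = \frac{1619}{40000}
P(D|+) = P(+|D)P(D)/P(+) = \frac{99}{8095}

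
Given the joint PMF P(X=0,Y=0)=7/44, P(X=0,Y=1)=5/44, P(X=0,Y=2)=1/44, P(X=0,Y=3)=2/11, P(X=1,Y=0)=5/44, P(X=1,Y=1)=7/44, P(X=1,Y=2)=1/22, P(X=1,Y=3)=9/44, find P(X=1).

P(X=1) = P(X=1,Y=0) + P(X=1,Y=1) + P(X=1,Y=2) + P(X=1,Y=3)
= 5/44 + 7/44 + 1/22 + 9/44
= 23/44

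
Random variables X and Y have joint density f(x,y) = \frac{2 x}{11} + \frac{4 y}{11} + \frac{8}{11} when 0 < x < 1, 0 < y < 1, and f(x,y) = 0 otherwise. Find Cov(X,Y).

E[XY] = ∫∫ xy × f(x,y) dx dy = \frac{3}{11}
E[X] = \frac{17}{33}
E[Y] = \frac{35}{66}
Cov(X,Y) = E[XY] - E[X]E[Y] = - \frac{1}{2178}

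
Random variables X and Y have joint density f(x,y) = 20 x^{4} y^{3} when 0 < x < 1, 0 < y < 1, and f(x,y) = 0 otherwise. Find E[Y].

E[Y] = ∫_0^1 ∫_0^1 y × f(x,y) dx dy
= \frac{4}{5}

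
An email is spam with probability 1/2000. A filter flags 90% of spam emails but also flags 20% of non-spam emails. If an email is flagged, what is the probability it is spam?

Let D = the rare event, + = positive/flagged.
P(D) = 1/2000
P(+|D) = 90/100 = 9/10
P(+|D') = 20/100 = 1/5
P(+) = P(+|D)P(D) + P(+|D')P(D')
     = \frac{9}{10} × \frac{1}{2000} + \frac{1}{5} × \frac{1999}{2000}
     = \frac{4007}{20000}
P(D|+) = P(+|D)P(D)/P(+) = \frac{9}{4007}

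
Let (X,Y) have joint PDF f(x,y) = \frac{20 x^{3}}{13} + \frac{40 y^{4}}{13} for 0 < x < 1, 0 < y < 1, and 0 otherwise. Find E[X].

E[X] = ∫_0^1 ∫_0^1 x × f(x,y) dy dx
= ∫_0^1 ∫_0^1 x × (\frac{20 x^{3}}{13} + \frac{40 y^{4}}{13}) dy dx
= \frac{8}{13}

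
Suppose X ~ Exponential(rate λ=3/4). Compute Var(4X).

For X ~ Exponential(rate λ=3/4):
Var(X) = \frac{16}{9}
Var(4X) = (4)² × Var(X) = 16 × \frac{16}{9} = \frac{256}{9}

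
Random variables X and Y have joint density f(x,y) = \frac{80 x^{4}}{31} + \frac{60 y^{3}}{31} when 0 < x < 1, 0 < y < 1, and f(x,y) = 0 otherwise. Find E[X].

E[X] = ∫_0^1 ∫_0^1 x × f(x,y) dy dx
= ∫_0^1 ∫_0^1 x × (\frac{80 x^{4}}{31} + \frac{60 y^{3}}{31}) dy dx
= \frac{125}{186}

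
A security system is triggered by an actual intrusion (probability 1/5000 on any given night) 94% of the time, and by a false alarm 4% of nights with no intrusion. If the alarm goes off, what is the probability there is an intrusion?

Let D = the rare event, + = positive/flagged.
P(D) = 1/5000
P(+|D) = 94/100 = 47/50
P(+|D') = 4/100 = 1/25
P(+) = P(+|D)P(D) + P(+|D')P(D')
     = \frac{47}{50} × \frac{1}{5000} + \frac{1}{25} × \frac{4999}{5000}
     = \frac{2009}{50000}
P(D|+) = P(+|D)P(D)/P(+) = \frac{47}{10045}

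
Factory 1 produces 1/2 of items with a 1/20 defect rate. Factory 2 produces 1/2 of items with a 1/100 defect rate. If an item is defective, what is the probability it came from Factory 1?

Using Bayes' theorem:
P(F1) = 1/2, P(D|F1) = 1/20
P(F2) = 1/2, P(D|F2) = 1/100
P(D) = P(D|F1)P(F1) + P(D|F2)P(F2)
     = \frac{3}{100}
P(F1|D) = P(D|F1)P(F1) / P(D)
= \frac{5}{6}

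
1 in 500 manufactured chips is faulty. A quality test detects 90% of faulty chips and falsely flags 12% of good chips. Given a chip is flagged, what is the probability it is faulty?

Let D = the rare event, + = positive/flagged.
P(D) = 1/500
P(+|D) = 90/100 = 9/10
P(+|D') = 12/100 = 3/25
P(+) = P(+|D)P(D) + P(+|D')P(D')
     = \frac{9}{10} × \frac{1}{500} + \frac{3}{25} × \frac{499}{500}
     = \frac{3039}{25000}
P(D|+) = P(+|D)P(D)/P(+) = \frac{15}{1013}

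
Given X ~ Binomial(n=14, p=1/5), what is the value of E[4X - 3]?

For X ~ Binomial(n=14, p=1/5):
E[X] = \frac{14}{5}
E[4X - 3] = 4 × E[X] - 3 = \frac{41}{5}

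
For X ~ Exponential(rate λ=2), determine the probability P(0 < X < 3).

P(0 < X < 3) = ∫_{0}^{3} f(x) dx
where f(x) = 2 e^{- 2 x}
= 1 - e^{-6}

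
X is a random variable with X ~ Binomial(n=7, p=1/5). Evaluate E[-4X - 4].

For X ~ Binomial(n=7, p=1/5):
E[X] = \frac{7}{5}
E[-4X - 4] = -4 × E[X] - 4 = - \frac{48}{5}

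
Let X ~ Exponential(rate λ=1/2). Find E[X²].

Using the identity E[X²] = Var(X) + (E[X])²:
E[X] = 2
Var(X) = 4
E[X²] = 4 + (2)²
= 8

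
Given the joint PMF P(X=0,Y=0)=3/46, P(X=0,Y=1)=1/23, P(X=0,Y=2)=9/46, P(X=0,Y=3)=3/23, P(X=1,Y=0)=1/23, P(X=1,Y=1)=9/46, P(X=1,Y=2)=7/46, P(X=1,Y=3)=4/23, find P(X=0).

P(X=0) = P(X=0,Y=0) + P(X=0,Y=1) + P(X=0,Y=2) + P(X=0,Y=3)
= 3/46 + 1/23 + 9/46 + 3/23
= 10/23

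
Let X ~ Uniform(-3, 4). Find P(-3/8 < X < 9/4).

P(-3/8 < X < 9/4) = ∫_{-3/8}^{9/4} f(x) dx
where f(x) = \frac{1}{7}
= \frac{3}{8}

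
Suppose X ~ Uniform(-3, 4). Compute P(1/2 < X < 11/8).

P(1/2 < X < 11/8) = ∫_{1/2}^{11/8} f(x) dx
where f(x) = \frac{1}{7}
= \frac{1}{8}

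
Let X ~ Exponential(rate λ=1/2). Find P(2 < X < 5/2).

P(2 < X < 5/2) = ∫_{2}^{5/2} f(x) dx
where f(x) = \frac{e^{- \frac{x}{2}}}{2}
= - \frac{1}{e^{\frac{5}{4}}} + e^{-1}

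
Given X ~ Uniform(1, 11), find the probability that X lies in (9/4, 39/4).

P(9/4 < X < 39/4) = ∫_{9/4}^{39/4} f(x) dx
where f(x) = \frac{1}{10}
= \frac{3}{4}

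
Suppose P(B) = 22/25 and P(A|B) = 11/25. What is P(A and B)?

By definition, P(A|B) = P(A ∩ B) / P(B)
So P(A ∩ B) = P(A|B) × P(B)
= 11/25 × 22/25
= 242/625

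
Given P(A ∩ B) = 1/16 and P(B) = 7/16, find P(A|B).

P(A|B) = P(A ∩ B) / P(B)
= (1/16) / (7/16)
= 1/7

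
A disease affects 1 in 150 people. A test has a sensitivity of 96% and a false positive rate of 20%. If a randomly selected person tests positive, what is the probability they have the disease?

Let D = the rare event, + = positive/flagged.
P(D) = 1/150
P(+|D) = 96/100 = 24/25
P(+|D') = 20/100 = 1/5
P(+) = P(+|D)P(D) + P(+|D')P(D')
     = \frac{24}{25} × \frac{1}{150} + \frac{1}{5} × \frac{149}{150}
     = \frac{769}{3750}
P(D|+) = P(+|D)P(D)/P(+) = \frac{24}{769}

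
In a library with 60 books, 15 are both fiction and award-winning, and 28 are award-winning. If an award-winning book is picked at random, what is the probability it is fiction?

P(A ∩ B) = 15/60 = 1/4
P(B) = 28/60 = 7/15
P(A|B) = P(A ∩ B) / P(B) = (1/4) / (7/15) = 15/28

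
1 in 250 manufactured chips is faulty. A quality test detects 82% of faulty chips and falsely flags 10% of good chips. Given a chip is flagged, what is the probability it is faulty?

Let D = the rare event, + = positive/flagged.
P(D) = 1/250
P(+|D) = 82/100 = 41/50
P(+|D') = 10/100 = 1/10
P(+) = P(+|D)P(D) + P(+|D')P(D')
     = \frac{41}{50} × \frac{1}{250} + \frac{1}{10} × \frac{249}{250}
     = \frac{643}{6250}
P(D|+) = P(+|D)P(D)/P(+) = \frac{41}{1286}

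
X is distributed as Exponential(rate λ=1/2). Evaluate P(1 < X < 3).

P(1 < X < 3) = ∫_{1}^{3} f(x) dx
where f(x) = \frac{e^{- \frac{x}{2}}}{2}
= - \frac{1 - e}{e^{\frac{3}{2}}}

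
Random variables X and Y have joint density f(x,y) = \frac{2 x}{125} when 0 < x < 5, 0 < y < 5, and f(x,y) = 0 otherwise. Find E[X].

f_X(x) = ∫_0^5 \frac{2 x}{125} dy = \frac{2 x}{25}
E[X] = ∫_0^5 x × (\frac{2 x}{25}) dx = \frac{10}{3}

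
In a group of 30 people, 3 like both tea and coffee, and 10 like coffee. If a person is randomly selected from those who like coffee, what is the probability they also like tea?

P(A ∩ B) = 3/30 = 1/10
P(B) = 10/30 = 1/3
P(A|B) = P(A ∩ B) / P(B) = (1/10) / (1/3) = 3/10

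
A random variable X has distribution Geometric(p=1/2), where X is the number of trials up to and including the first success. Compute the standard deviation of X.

For X ~ Geometric(p=1/2), where X is the number of trials up to and including the first success:
Var(X) = 2
SD(X) = √(Var(X)) = √(2) = \sqrt{2}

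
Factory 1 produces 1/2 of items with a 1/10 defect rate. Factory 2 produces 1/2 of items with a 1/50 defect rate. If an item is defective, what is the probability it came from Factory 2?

Using Bayes' theorem:
P(F1) = 1/2, P(D|F1) = 1/10
P(F2) = 1/2, P(D|F2) = 1/50
P(D) = P(D|F1)P(F1) + P(D|F2)P(F2)
     = \frac{3}{50}
P(F2|D) = P(D|F2)P(F2) / P(D)
= \frac{1}{6}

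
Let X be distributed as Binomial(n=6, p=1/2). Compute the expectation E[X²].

Using the identity E[X²] = Var(X) + (E[X])²:
E[X] = 3
Var(X) = \frac{3}{2}
E[X²] = \frac{3}{2} + (3)²
= \frac{21}{2}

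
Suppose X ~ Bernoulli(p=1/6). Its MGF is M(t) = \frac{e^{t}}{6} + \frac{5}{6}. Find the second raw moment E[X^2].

To find E[X^2], compute M^(2)(0):
M^(1)(t) = \frac{e^{t}}{6}
M^(2)(t) = \frac{e^{t}}{6}
M^(2)(0) = \frac{1}{6}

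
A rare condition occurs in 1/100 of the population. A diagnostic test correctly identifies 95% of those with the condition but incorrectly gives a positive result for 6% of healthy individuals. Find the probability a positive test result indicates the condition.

Let D = the rare event, + = positive/flagged.
P(D) = 1/100
P(+|D) = 95/100 = 19/20
P(+|D') = 6/100 = 3/50
P(+) = P(+|D)P(D) + P(+|D')P(D')
     = \frac{19}{20} × \frac{1}{100} + \frac{3}{50} × \frac{99}{100}
     = \frac{689}{10000}
P(D|+) = P(+|D)P(D)/P(+) = \frac{95}{689}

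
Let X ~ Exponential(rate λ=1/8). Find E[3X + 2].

For X ~ Exponential(rate λ=1/8):
E[X] = 8
E[3X + 2] = 3 × E[X] + 2 = 26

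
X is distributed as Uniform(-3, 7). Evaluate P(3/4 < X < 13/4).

P(3/4 < X < 13/4) = ∫_{3/4}^{13/4} f(x) dx
where f(x) = \frac{1}{10}
= \frac{1}{4}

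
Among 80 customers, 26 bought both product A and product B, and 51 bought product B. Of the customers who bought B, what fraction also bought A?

P(A ∩ B) = 26/80 = 13/40
P(B) = 51/80
P(A|B) = P(A ∩ B) / P(B) = (13/40) / (51/80) = 26/51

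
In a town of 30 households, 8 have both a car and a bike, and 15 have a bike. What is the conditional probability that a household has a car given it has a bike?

P(A ∩ B) = 8/30 = 4/15
P(B) = 15/30 = 1/2
P(A|B) = P(A ∩ B) / P(B) = (4/15) / (1/2) = 8/15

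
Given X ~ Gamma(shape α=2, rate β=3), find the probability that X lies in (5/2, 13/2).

P(5/2 < X < 13/2) = ∫_{5/2}^{13/2} f(x) dx
where f(x) = 9 x e^{- 3 x}
= \frac{-41 + 17 e^{12}}{2 e^{\frac{39}{2}}}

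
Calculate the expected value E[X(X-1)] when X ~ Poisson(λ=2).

E[X(X-1)] = E[X² - X] = E[X²] - E[X]
E[X] = 2
E[X²] = Var(X) + (E[X])² = 2 + (2)² = 6
E[X(X-1)] = 6 - 2 = 4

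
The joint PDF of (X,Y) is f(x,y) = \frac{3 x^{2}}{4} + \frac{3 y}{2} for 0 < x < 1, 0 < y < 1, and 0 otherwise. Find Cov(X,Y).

E[XY] = ∫∫ xy × f(x,y) dx dy = \frac{11}{32}
E[X] = \frac{9}{16}
E[Y] = \frac{5}{8}
Cov(X,Y) = E[XY] - E[X]E[Y] = - \frac{1}{128}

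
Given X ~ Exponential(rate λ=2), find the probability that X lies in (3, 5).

P(3 < X < 5) = ∫_{3}^{5} f(x) dx
where f(x) = 2 e^{- 2 x}
= - \frac{1 - e^{4}}{e^{10}}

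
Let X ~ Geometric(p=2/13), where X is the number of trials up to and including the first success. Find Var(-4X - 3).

For X ~ Geometric(p=2/13), where X is the number of trials up to and including the first success:
Var(X) = \frac{143}{4}
Var(-4X - 3) = (-4)² × Var(X) = 16 × \frac{143}{4} = 572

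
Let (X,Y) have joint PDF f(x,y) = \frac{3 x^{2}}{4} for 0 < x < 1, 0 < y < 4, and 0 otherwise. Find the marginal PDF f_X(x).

f_X(x) = ∫_0^4 f(x,y) dy
= ∫_0^4 \frac{3 x^{2}}{4} dy
= 3 x^{2} for 0 < x < 1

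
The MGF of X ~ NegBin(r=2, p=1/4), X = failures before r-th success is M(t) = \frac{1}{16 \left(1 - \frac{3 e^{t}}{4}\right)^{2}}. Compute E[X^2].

To find E[X^2], compute M^(2)(0):
M^(1)(t) = \frac{3 e^{t}}{32 \left(1 - \frac{3 e^{t}}{4}\right)^{3}}
M^(2)(t) = \frac{3 e^{t}}{32 \left(1 - \frac{3 e^{t}}{4}\right)^{3}} + \frac{27 e^{2 t}}{128 \left(1 - \frac{3 e^{t}}{4}\right)^{4}}
M^(2)(0) = 60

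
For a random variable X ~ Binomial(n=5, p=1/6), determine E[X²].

Using the identity E[X²] = Var(X) + (E[X])²:
E[X] = \frac{5}{6}
Var(X) = \frac{25}{36}
E[X²] = \frac{25}{36} + (\frac{5}{6})²
= \frac{25}{18}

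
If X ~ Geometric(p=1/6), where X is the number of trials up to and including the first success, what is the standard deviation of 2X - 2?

For X ~ Geometric(p=1/6), where X is the number of trials up to and including the first success:
Var(X) = 30
SD(X) = √(Var(X)) = √(30) = \sqrt{30}
SD(2X - 2) = |2| × SD(X) = 2 × \sqrt{30} = 2 \sqrt{30}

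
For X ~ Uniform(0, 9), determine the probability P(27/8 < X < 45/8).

P(27/8 < X < 45/8) = ∫_{27/8}^{45/8} f(x) dx
where f(x) = \frac{1}{9}
= \frac{1}{4}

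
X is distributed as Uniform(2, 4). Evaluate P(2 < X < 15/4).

P(2 < X < 15/4) = ∫_{2}^{15/4} f(x) dx
where f(x) = \frac{1}{2}
= \frac{7}{8}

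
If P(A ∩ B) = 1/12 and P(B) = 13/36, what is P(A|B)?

P(A|B) = P(A ∩ B) / P(B)
= (1/12) / (13/36)
= 3/13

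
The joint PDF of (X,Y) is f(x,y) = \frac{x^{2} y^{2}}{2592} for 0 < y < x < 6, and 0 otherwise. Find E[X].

f_X(x) = ∫_0^x \frac{x^{2} y^{2}}{2592} dy = \frac{x^{5}}{7776}
E[X] = ∫_0^6 x × (\frac{x^{5}}{7776}) dx = \frac{36}{7}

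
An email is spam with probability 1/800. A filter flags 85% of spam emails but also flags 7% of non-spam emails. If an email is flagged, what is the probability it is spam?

Let D = the rare event, + = positive/flagged.
P(D) = 1/800
P(+|D) = 85/100 = 17/20
P(+|D') = 7/100
P(+) = P(+|D)P(D) + P(+|D')P(D')
     = \frac{17}{20} × \frac{1}{800} + \frac{7}{100} × \frac{799}{800}
     = \frac{2839}{40000}
P(D|+) = P(+|D)P(D)/P(+) = \frac{5}{334}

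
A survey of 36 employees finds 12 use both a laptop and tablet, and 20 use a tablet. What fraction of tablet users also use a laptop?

P(A ∩ B) = 12/36 = 1/3
P(B) = 20/36 = 5/9
P(A|B) = P(A ∩ B) / P(B) = (1/3) / (5/9) = 3/5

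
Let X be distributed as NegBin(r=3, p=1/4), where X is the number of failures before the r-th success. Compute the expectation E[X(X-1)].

E[X(X-1)] = E[X² - X] = E[X²] - E[X]
E[X] = 9
E[X²] = Var(X) + (E[X])² = 36 + (9)² = 117
E[X(X-1)] = 117 - 9 = 108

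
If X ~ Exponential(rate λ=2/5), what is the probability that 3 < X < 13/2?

P(3 < X < 13/2) = ∫_{3}^{13/2} f(x) dx
where f(x) = \frac{2 e^{- \frac{2 x}{5}}}{5}
= - \frac{1 - e^{\frac{7}{5}}}{e^{\frac{13}{5}}}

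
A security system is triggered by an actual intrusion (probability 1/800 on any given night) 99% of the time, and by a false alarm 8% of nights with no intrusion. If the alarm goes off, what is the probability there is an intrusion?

Let D = the rare event, + = positive/flagged.
P(D) = 1/800
P(+|D) = 99/100
P(+|D') = 8/100 = 2/25
P(+) = P(+|D)P(D) + P(+|D')P(D')
     = \frac{99}{100} × \frac{1}{800} + \frac{2}{25} × \frac{799}{800}
     = \frac{6491}{80000}
P(D|+) = P(+|D)P(D)/P(+) = \frac{99}{6491}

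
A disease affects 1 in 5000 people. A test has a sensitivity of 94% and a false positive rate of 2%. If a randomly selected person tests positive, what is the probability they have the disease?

Let D = the rare event, + = positive/flagged.
P(D) = 1/5000
P(+|D) = 94/100 = 47/50
P(+|D') = 2/100 = 1/50
P(+) = P(+|D)P(D) + P(+|D')P(D')
     = \frac{47}{50} × \frac{1}{5000} + \frac{1}{50} × \frac{4999}{5000}
     = \frac{2523}{125000}
P(D|+) = P(+|D)P(D)/P(+) = \frac{47}{5046}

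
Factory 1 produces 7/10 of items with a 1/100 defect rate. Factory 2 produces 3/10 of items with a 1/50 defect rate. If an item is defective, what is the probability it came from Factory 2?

Using Bayes' theorem:
P(F1) = 7/10, P(D|F1) = 1/100
P(F2) = 3/10, P(D|F2) = 1/50
P(D) = P(D|F1)P(F1) + P(D|F2)P(F2)
     = \frac{13}{1000}
P(F2|D) = P(D|F2)P(F2) / P(D)
= \frac{6}{13}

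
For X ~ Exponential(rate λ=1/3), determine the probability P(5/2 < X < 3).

P(5/2 < X < 3) = ∫_{5/2}^{3} f(x) dx
where f(x) = \frac{e^{- \frac{x}{3}}}{3}
= - \frac{1}{e} + e^{- \frac{5}{6}}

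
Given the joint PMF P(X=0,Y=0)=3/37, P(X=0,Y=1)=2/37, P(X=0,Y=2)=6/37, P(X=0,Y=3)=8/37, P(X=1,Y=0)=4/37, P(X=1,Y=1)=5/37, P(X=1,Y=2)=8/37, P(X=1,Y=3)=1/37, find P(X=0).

P(X=0) = P(X=0,Y=0) + P(X=0,Y=1) + P(X=0,Y=2) + P(X=0,Y=3)
= 3/37 + 2/37 + 6/37 + 8/37
= 19/37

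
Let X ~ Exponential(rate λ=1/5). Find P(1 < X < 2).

P(1 < X < 2) = ∫_{1}^{2} f(x) dx
where f(x) = \frac{e^{- \frac{x}{5}}}{5}
= - \frac{1 - e^{\frac{1}{5}}}{e^{\frac{2}{5}}}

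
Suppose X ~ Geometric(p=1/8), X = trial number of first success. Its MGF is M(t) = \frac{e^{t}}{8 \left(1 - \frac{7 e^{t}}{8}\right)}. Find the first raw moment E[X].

To find E[X], compute M^(1)(0):
M^(1)(t) = \frac{e^{t}}{8 \left(1 - \frac{7 e^{t}}{8}\right)} + \frac{7 e^{2 t}}{64 \left(1 - \frac{7 e^{t}}{8}\right)^{2}}
M^(1)(0) = 8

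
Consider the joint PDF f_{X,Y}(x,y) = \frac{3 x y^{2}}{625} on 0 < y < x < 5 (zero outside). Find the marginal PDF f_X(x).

f_X(x) = ∫_0^x \frac{3 x y^{2}}{625} dy = \frac{x^{4}}{625}
for 0 < x < 5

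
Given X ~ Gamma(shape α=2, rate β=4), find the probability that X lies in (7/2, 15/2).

P(7/2 < X < 15/2) = ∫_{7/2}^{15/2} f(x) dx
where f(x) = 16 x e^{- 4 x}
= \frac{-31 + 15 e^{16}}{e^{30}}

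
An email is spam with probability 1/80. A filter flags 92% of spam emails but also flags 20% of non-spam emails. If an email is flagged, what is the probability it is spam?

Let D = the rare event, + = positive/flagged.
P(D) = 1/80
P(+|D) = 92/100 = 23/25
P(+|D') = 20/100 = 1/5
P(+) = P(+|D)P(D) + P(+|D')P(D')
     = \frac{23}{25} × \frac{1}{80} + \frac{1}{5} × \frac{79}{80}
     = \frac{209}{1000}
P(D|+) = P(+|D)P(D)/P(+) = \frac{23}{418}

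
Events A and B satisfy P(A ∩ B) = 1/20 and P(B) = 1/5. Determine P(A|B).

P(A|B) = P(A ∩ B) / P(B)
= (1/20) / (1/5)
= 1/4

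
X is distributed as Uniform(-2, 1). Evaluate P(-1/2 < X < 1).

P(-1/2 < X < 1) = ∫_{-1/2}^{1} f(x) dx
where f(x) = \frac{1}{3}
= \frac{1}{2}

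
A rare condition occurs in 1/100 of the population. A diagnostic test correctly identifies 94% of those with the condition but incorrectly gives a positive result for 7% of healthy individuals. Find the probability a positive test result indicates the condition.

Let D = the rare event, + = positive/flagged.
P(D) = 1/100
P(+|D) = 94/100 = 47/50
P(+|D') = 7/100
P(+) = P(+|D)P(D) + P(+|D')P(D')
     = \frac{47}{50} × \frac{1}{100} + \frac{7}{100} × \frac{99}{100}
     = \frac{787}{10000}
P(D|+) = P(+|D)P(D)/P(+) = \frac{94}{787}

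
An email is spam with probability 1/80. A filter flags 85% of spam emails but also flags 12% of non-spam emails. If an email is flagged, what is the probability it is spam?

Let D = the rare event, + = positive/flagged.
P(D) = 1/80
P(+|D) = 85/100 = 17/20
P(+|D') = 12/100 = 3/25
P(+) = P(+|D)P(D) + P(+|D')P(D')
     = \frac{17}{20} × \frac{1}{80} + \frac{3}{25} × \frac{79}{80}
     = \frac{1033}{8000}
P(D|+) = P(+|D)P(D)/P(+) = \frac{85}{1033}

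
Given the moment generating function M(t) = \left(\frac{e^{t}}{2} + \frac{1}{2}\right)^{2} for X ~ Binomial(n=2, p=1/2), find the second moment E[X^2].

To find E[X^2], compute M^(2)(0):
M^(1)(t) = \left(\frac{e^{t}}{2} + \frac{1}{2}\right) e^{t}
M^(2)(t) = \left(\frac{e^{t}}{2} + \frac{1}{2}\right) e^{t} + \frac{e^{2 t}}{2}
M^(2)(0) = \frac{3}{2}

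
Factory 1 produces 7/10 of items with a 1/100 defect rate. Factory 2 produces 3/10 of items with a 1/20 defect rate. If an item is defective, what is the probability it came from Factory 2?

Using Bayes' theorem:
P(F1) = 7/10, P(D|F1) = 1/100
P(F2) = 3/10, P(D|F2) = 1/20
P(D) = P(D|F1)P(F1) + P(D|F2)P(F2)
     = \frac{11}{500}
P(F2|D) = P(D|F2)P(F2) / P(D)
= \frac{15}{22}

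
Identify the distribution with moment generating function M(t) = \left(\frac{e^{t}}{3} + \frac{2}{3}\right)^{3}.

The MGF M(t) = \left(\frac{e^{t}}{3} + \frac{2}{3}\right)^{3} is the standard form for the Binomial distribution.
Comparing with the known MGF formula identifies: Binomial(n=3, p=1/3)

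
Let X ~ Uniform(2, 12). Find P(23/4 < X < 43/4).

P(23/4 < X < 43/4) = ∫_{23/4}^{43/4} f(x) dx
where f(x) = \frac{1}{10}
= \frac{1}{2}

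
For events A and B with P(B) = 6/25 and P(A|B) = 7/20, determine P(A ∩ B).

By definition, P(A|B) = P(A ∩ B) / P(B)
So P(A ∩ B) = P(A|B) × P(B)
= 7/20 × 6/25
= 21/250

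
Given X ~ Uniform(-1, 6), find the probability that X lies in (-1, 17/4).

P(-1 < X < 17/4) = ∫_{-1}^{17/4} f(x) dx
where f(x) = \frac{1}{7}
= \frac{3}{4}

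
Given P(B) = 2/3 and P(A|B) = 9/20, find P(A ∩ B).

By definition, P(A|B) = P(A ∩ B) / P(B)
So P(A ∩ B) = P(A|B) × P(B)
= 9/20 × 2/3
= 3/10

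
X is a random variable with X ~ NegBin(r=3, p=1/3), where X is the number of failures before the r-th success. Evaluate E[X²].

Using the identity E[X²] = Var(X) + (E[X])²:
E[X] = 6
Var(X) = 18
E[X²] = 18 + (6)²
= 54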